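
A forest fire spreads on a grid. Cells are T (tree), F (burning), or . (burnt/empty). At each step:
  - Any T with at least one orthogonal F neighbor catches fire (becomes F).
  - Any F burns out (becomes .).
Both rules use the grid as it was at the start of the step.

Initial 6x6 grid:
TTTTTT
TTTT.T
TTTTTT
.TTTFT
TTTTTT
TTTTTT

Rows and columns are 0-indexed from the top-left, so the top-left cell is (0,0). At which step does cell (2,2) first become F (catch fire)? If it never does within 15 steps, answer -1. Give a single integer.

Step 1: cell (2,2)='T' (+4 fires, +1 burnt)
Step 2: cell (2,2)='T' (+6 fires, +4 burnt)
Step 3: cell (2,2)='F' (+7 fires, +6 burnt)
  -> target ignites at step 3
Step 4: cell (2,2)='.' (+6 fires, +7 burnt)
Step 5: cell (2,2)='.' (+6 fires, +6 burnt)
Step 6: cell (2,2)='.' (+3 fires, +6 burnt)
Step 7: cell (2,2)='.' (+1 fires, +3 burnt)
Step 8: cell (2,2)='.' (+0 fires, +1 burnt)
  fire out at step 8

3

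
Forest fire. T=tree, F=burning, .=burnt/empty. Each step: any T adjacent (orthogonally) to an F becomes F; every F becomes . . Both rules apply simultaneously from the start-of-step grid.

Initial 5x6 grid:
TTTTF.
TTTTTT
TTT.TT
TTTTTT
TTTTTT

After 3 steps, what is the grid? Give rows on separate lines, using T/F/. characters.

Step 1: 2 trees catch fire, 1 burn out
  TTTF..
  TTTTFT
  TTT.TT
  TTTTTT
  TTTTTT
Step 2: 4 trees catch fire, 2 burn out
  TTF...
  TTTF.F
  TTT.FT
  TTTTTT
  TTTTTT
Step 3: 4 trees catch fire, 4 burn out
  TF....
  TTF...
  TTT..F
  TTTTFT
  TTTTTT

TF....
TTF...
TTT..F
TTTTFT
TTTTTT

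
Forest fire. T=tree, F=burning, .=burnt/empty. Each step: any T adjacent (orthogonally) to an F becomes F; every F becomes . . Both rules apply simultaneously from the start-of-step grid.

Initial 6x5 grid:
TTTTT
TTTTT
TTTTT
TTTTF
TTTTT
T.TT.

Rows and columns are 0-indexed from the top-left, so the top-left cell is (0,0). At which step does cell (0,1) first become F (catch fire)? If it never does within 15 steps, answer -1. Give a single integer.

Step 1: cell (0,1)='T' (+3 fires, +1 burnt)
Step 2: cell (0,1)='T' (+4 fires, +3 burnt)
Step 3: cell (0,1)='T' (+6 fires, +4 burnt)
Step 4: cell (0,1)='T' (+6 fires, +6 burnt)
Step 5: cell (0,1)='T' (+4 fires, +6 burnt)
Step 6: cell (0,1)='F' (+3 fires, +4 burnt)
  -> target ignites at step 6
Step 7: cell (0,1)='.' (+1 fires, +3 burnt)
Step 8: cell (0,1)='.' (+0 fires, +1 burnt)
  fire out at step 8

6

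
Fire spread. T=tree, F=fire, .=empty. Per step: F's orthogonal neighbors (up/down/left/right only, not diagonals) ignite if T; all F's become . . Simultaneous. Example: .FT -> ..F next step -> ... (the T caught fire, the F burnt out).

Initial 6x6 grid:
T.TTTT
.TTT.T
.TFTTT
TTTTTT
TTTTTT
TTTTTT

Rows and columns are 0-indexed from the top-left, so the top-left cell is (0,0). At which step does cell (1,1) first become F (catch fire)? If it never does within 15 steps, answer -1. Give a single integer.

Step 1: cell (1,1)='T' (+4 fires, +1 burnt)
Step 2: cell (1,1)='F' (+7 fires, +4 burnt)
  -> target ignites at step 2
Step 3: cell (1,1)='.' (+7 fires, +7 burnt)
Step 4: cell (1,1)='.' (+7 fires, +7 burnt)
Step 5: cell (1,1)='.' (+4 fires, +7 burnt)
Step 6: cell (1,1)='.' (+1 fires, +4 burnt)
Step 7: cell (1,1)='.' (+0 fires, +1 burnt)
  fire out at step 7

2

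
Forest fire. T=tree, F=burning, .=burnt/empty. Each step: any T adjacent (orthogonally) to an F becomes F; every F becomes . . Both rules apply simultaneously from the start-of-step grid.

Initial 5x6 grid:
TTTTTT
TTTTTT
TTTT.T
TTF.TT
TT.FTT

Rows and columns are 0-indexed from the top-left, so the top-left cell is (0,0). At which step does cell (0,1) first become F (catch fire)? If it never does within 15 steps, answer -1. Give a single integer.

Step 1: cell (0,1)='T' (+3 fires, +2 burnt)
Step 2: cell (0,1)='T' (+7 fires, +3 burnt)
Step 3: cell (0,1)='T' (+6 fires, +7 burnt)
Step 4: cell (0,1)='F' (+5 fires, +6 burnt)
  -> target ignites at step 4
Step 5: cell (0,1)='.' (+3 fires, +5 burnt)
Step 6: cell (0,1)='.' (+1 fires, +3 burnt)
Step 7: cell (0,1)='.' (+0 fires, +1 burnt)
  fire out at step 7

4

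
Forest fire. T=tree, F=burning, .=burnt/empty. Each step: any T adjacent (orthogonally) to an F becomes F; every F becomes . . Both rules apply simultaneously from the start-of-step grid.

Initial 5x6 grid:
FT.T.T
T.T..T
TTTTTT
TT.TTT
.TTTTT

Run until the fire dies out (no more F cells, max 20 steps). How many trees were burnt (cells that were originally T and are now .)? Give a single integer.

Step 1: +2 fires, +1 burnt (F count now 2)
Step 2: +1 fires, +2 burnt (F count now 1)
Step 3: +2 fires, +1 burnt (F count now 2)
Step 4: +2 fires, +2 burnt (F count now 2)
Step 5: +3 fires, +2 burnt (F count now 3)
Step 6: +3 fires, +3 burnt (F count now 3)
Step 7: +3 fires, +3 burnt (F count now 3)
Step 8: +3 fires, +3 burnt (F count now 3)
Step 9: +2 fires, +3 burnt (F count now 2)
Step 10: +0 fires, +2 burnt (F count now 0)
Fire out after step 10
Initially T: 22, now '.': 29
Total burnt (originally-T cells now '.'): 21

Answer: 21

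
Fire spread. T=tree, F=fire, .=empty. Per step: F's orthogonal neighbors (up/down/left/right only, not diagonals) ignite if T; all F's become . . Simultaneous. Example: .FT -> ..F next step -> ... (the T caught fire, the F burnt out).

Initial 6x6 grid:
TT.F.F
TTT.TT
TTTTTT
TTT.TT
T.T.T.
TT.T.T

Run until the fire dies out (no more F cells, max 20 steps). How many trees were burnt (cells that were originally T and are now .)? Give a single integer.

Step 1: +1 fires, +2 burnt (F count now 1)
Step 2: +2 fires, +1 burnt (F count now 2)
Step 3: +2 fires, +2 burnt (F count now 2)
Step 4: +2 fires, +2 burnt (F count now 2)
Step 5: +2 fires, +2 burnt (F count now 2)
Step 6: +3 fires, +2 burnt (F count now 3)
Step 7: +4 fires, +3 burnt (F count now 4)
Step 8: +3 fires, +4 burnt (F count now 3)
Step 9: +2 fires, +3 burnt (F count now 2)
Step 10: +1 fires, +2 burnt (F count now 1)
Step 11: +1 fires, +1 burnt (F count now 1)
Step 12: +0 fires, +1 burnt (F count now 0)
Fire out after step 12
Initially T: 25, now '.': 34
Total burnt (originally-T cells now '.'): 23

Answer: 23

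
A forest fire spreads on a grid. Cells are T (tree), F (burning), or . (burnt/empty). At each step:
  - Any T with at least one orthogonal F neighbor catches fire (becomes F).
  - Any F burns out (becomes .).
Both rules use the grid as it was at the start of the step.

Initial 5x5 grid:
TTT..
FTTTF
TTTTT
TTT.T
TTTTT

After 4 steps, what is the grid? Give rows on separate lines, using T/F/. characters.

Step 1: 5 trees catch fire, 2 burn out
  FTT..
  .FTF.
  FTTTF
  TTT.T
  TTTTT
Step 2: 6 trees catch fire, 5 burn out
  .FT..
  ..F..
  .FTF.
  FTT.F
  TTTTT
Step 3: 5 trees catch fire, 6 burn out
  ..F..
  .....
  ..F..
  .FT..
  FTTTF
Step 4: 3 trees catch fire, 5 burn out
  .....
  .....
  .....
  ..F..
  .FTF.

.....
.....
.....
..F..
.FTF.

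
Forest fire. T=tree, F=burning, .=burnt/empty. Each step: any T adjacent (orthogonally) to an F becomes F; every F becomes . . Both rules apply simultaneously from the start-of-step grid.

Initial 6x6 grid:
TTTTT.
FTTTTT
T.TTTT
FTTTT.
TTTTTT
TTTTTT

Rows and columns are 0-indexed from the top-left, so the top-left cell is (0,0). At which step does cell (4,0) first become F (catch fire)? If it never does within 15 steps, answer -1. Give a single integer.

Step 1: cell (4,0)='F' (+5 fires, +2 burnt)
  -> target ignites at step 1
Step 2: cell (4,0)='.' (+5 fires, +5 burnt)
Step 3: cell (4,0)='.' (+6 fires, +5 burnt)
Step 4: cell (4,0)='.' (+6 fires, +6 burnt)
Step 5: cell (4,0)='.' (+5 fires, +6 burnt)
Step 6: cell (4,0)='.' (+3 fires, +5 burnt)
Step 7: cell (4,0)='.' (+1 fires, +3 burnt)
Step 8: cell (4,0)='.' (+0 fires, +1 burnt)
  fire out at step 8

1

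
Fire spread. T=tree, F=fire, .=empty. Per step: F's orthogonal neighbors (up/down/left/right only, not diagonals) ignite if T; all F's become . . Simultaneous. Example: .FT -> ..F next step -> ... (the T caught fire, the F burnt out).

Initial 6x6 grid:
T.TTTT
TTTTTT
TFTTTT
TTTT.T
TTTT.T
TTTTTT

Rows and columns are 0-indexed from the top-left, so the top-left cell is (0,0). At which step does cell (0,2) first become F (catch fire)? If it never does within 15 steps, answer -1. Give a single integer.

Step 1: cell (0,2)='T' (+4 fires, +1 burnt)
Step 2: cell (0,2)='T' (+6 fires, +4 burnt)
Step 3: cell (0,2)='F' (+8 fires, +6 burnt)
  -> target ignites at step 3
Step 4: cell (0,2)='.' (+6 fires, +8 burnt)
Step 5: cell (0,2)='.' (+4 fires, +6 burnt)
Step 6: cell (0,2)='.' (+3 fires, +4 burnt)
Step 7: cell (0,2)='.' (+1 fires, +3 burnt)
Step 8: cell (0,2)='.' (+0 fires, +1 burnt)
  fire out at step 8

3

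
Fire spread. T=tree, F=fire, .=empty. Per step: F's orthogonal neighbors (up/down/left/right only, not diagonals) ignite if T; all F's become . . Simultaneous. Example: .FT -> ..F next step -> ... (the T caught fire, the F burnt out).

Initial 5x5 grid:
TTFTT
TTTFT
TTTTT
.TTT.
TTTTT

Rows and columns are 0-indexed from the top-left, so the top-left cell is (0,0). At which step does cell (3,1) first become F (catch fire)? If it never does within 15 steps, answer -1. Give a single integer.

Step 1: cell (3,1)='T' (+5 fires, +2 burnt)
Step 2: cell (3,1)='T' (+6 fires, +5 burnt)
Step 3: cell (3,1)='T' (+4 fires, +6 burnt)
Step 4: cell (3,1)='F' (+4 fires, +4 burnt)
  -> target ignites at step 4
Step 5: cell (3,1)='.' (+1 fires, +4 burnt)
Step 6: cell (3,1)='.' (+1 fires, +1 burnt)
Step 7: cell (3,1)='.' (+0 fires, +1 burnt)
  fire out at step 7

4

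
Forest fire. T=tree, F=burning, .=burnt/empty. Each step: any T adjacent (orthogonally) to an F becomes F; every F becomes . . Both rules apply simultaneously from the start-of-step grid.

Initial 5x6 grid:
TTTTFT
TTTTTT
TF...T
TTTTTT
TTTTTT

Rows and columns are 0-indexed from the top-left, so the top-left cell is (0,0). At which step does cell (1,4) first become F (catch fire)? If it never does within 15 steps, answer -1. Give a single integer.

Step 1: cell (1,4)='F' (+6 fires, +2 burnt)
  -> target ignites at step 1
Step 2: cell (1,4)='.' (+9 fires, +6 burnt)
Step 3: cell (1,4)='.' (+5 fires, +9 burnt)
Step 4: cell (1,4)='.' (+3 fires, +5 burnt)
Step 5: cell (1,4)='.' (+2 fires, +3 burnt)
Step 6: cell (1,4)='.' (+0 fires, +2 burnt)
  fire out at step 6

1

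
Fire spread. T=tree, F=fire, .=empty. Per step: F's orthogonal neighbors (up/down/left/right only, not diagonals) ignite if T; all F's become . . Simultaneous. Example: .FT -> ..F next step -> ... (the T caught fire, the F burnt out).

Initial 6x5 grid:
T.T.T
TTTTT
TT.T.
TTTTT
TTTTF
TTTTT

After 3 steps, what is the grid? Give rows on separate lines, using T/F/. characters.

Step 1: 3 trees catch fire, 1 burn out
  T.T.T
  TTTTT
  TT.T.
  TTTTF
  TTTF.
  TTTTF
Step 2: 3 trees catch fire, 3 burn out
  T.T.T
  TTTTT
  TT.T.
  TTTF.
  TTF..
  TTTF.
Step 3: 4 trees catch fire, 3 burn out
  T.T.T
  TTTTT
  TT.F.
  TTF..
  TF...
  TTF..

T.T.T
TTTTT
TT.F.
TTF..
TF...
TTF..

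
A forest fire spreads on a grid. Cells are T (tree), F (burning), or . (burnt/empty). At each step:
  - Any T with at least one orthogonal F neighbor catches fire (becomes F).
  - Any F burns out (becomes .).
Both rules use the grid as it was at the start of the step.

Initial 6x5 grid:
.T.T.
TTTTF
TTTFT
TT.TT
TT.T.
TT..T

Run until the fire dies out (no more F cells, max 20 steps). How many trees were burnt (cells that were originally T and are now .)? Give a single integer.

Step 1: +4 fires, +2 burnt (F count now 4)
Step 2: +5 fires, +4 burnt (F count now 5)
Step 3: +3 fires, +5 burnt (F count now 3)
Step 4: +4 fires, +3 burnt (F count now 4)
Step 5: +2 fires, +4 burnt (F count now 2)
Step 6: +1 fires, +2 burnt (F count now 1)
Step 7: +0 fires, +1 burnt (F count now 0)
Fire out after step 7
Initially T: 20, now '.': 29
Total burnt (originally-T cells now '.'): 19

Answer: 19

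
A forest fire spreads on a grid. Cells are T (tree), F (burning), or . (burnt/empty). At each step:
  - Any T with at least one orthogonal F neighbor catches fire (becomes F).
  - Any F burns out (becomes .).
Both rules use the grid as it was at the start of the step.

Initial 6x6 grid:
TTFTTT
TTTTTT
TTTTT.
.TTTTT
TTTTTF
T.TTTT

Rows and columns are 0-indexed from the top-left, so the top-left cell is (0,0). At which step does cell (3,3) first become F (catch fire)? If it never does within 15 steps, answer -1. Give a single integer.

Step 1: cell (3,3)='T' (+6 fires, +2 burnt)
Step 2: cell (3,3)='T' (+8 fires, +6 burnt)
Step 3: cell (3,3)='F' (+10 fires, +8 burnt)
  -> target ignites at step 3
Step 4: cell (3,3)='.' (+5 fires, +10 burnt)
Step 5: cell (3,3)='.' (+1 fires, +5 burnt)
Step 6: cell (3,3)='.' (+1 fires, +1 burnt)
Step 7: cell (3,3)='.' (+0 fires, +1 burnt)
  fire out at step 7

3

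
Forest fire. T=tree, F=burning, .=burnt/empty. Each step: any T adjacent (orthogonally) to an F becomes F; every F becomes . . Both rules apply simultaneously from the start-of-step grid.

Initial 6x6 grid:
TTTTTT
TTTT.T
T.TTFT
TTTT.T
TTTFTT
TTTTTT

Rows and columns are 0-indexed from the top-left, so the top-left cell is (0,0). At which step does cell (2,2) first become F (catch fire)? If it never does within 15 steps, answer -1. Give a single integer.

Step 1: cell (2,2)='T' (+6 fires, +2 burnt)
Step 2: cell (2,2)='F' (+9 fires, +6 burnt)
  -> target ignites at step 2
Step 3: cell (2,2)='.' (+7 fires, +9 burnt)
Step 4: cell (2,2)='.' (+5 fires, +7 burnt)
Step 5: cell (2,2)='.' (+3 fires, +5 burnt)
Step 6: cell (2,2)='.' (+1 fires, +3 burnt)
Step 7: cell (2,2)='.' (+0 fires, +1 burnt)
  fire out at step 7

2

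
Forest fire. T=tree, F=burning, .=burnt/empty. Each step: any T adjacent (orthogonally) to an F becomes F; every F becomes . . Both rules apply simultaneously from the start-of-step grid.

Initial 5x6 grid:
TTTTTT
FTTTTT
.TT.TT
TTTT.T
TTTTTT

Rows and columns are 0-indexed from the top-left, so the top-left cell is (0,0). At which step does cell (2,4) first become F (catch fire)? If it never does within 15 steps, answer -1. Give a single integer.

Step 1: cell (2,4)='T' (+2 fires, +1 burnt)
Step 2: cell (2,4)='T' (+3 fires, +2 burnt)
Step 3: cell (2,4)='T' (+4 fires, +3 burnt)
Step 4: cell (2,4)='T' (+5 fires, +4 burnt)
Step 5: cell (2,4)='F' (+6 fires, +5 burnt)
  -> target ignites at step 5
Step 6: cell (2,4)='.' (+3 fires, +6 burnt)
Step 7: cell (2,4)='.' (+2 fires, +3 burnt)
Step 8: cell (2,4)='.' (+1 fires, +2 burnt)
Step 9: cell (2,4)='.' (+0 fires, +1 burnt)
  fire out at step 9

5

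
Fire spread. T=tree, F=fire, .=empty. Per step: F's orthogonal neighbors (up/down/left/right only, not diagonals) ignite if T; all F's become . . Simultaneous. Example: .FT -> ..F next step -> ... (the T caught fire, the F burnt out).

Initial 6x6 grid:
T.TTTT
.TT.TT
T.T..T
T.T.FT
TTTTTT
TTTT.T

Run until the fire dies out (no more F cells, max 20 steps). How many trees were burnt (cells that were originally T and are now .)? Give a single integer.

Answer: 25

Derivation:
Step 1: +2 fires, +1 burnt (F count now 2)
Step 2: +3 fires, +2 burnt (F count now 3)
Step 3: +4 fires, +3 burnt (F count now 4)
Step 4: +5 fires, +4 burnt (F count now 5)
Step 5: +4 fires, +5 burnt (F count now 4)
Step 6: +4 fires, +4 burnt (F count now 4)
Step 7: +3 fires, +4 burnt (F count now 3)
Step 8: +0 fires, +3 burnt (F count now 0)
Fire out after step 8
Initially T: 26, now '.': 35
Total burnt (originally-T cells now '.'): 25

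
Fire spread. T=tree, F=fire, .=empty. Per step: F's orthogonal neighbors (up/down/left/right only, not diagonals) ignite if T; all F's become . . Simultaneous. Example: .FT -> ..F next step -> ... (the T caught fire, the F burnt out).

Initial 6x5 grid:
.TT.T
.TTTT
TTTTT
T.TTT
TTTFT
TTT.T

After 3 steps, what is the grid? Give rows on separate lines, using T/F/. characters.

Step 1: 3 trees catch fire, 1 burn out
  .TT.T
  .TTTT
  TTTTT
  T.TFT
  TTF.F
  TTT.T
Step 2: 6 trees catch fire, 3 burn out
  .TT.T
  .TTTT
  TTTFT
  T.F.F
  TF...
  TTF.F
Step 3: 5 trees catch fire, 6 burn out
  .TT.T
  .TTFT
  TTF.F
  T....
  F....
  TF...

.TT.T
.TTFT
TTF.F
T....
F....
TF...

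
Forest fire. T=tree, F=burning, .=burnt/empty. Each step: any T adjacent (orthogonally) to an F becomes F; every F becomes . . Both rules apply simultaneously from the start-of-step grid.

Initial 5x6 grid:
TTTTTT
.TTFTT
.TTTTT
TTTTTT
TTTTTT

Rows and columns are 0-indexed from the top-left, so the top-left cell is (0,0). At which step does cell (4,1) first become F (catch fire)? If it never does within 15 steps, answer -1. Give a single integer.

Step 1: cell (4,1)='T' (+4 fires, +1 burnt)
Step 2: cell (4,1)='T' (+7 fires, +4 burnt)
Step 3: cell (4,1)='T' (+7 fires, +7 burnt)
Step 4: cell (4,1)='T' (+5 fires, +7 burnt)
Step 5: cell (4,1)='F' (+3 fires, +5 burnt)
  -> target ignites at step 5
Step 6: cell (4,1)='.' (+1 fires, +3 burnt)
Step 7: cell (4,1)='.' (+0 fires, +1 burnt)
  fire out at step 7

5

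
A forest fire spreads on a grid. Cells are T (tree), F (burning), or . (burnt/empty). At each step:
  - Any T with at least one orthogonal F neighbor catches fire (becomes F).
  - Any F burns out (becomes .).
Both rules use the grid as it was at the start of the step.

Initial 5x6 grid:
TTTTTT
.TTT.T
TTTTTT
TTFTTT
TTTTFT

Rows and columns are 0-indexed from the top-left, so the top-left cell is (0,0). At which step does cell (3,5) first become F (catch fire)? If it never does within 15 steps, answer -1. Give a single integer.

Step 1: cell (3,5)='T' (+7 fires, +2 burnt)
Step 2: cell (3,5)='F' (+7 fires, +7 burnt)
  -> target ignites at step 2
Step 3: cell (3,5)='.' (+6 fires, +7 burnt)
Step 4: cell (3,5)='.' (+3 fires, +6 burnt)
Step 5: cell (3,5)='.' (+3 fires, +3 burnt)
Step 6: cell (3,5)='.' (+0 fires, +3 burnt)
  fire out at step 6

2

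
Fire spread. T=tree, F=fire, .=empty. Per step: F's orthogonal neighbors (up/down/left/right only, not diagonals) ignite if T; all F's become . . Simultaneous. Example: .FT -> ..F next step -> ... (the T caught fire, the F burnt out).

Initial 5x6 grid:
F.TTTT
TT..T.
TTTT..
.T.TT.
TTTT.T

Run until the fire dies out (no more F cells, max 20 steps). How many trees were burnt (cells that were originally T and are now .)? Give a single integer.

Step 1: +1 fires, +1 burnt (F count now 1)
Step 2: +2 fires, +1 burnt (F count now 2)
Step 3: +1 fires, +2 burnt (F count now 1)
Step 4: +2 fires, +1 burnt (F count now 2)
Step 5: +2 fires, +2 burnt (F count now 2)
Step 6: +3 fires, +2 burnt (F count now 3)
Step 7: +2 fires, +3 burnt (F count now 2)
Step 8: +0 fires, +2 burnt (F count now 0)
Fire out after step 8
Initially T: 19, now '.': 24
Total burnt (originally-T cells now '.'): 13

Answer: 13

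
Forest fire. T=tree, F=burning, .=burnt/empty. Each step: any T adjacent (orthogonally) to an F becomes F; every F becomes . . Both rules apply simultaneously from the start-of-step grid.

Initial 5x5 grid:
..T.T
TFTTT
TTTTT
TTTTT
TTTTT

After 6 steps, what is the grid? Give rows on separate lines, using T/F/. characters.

Step 1: 3 trees catch fire, 1 burn out
  ..T.T
  F.FTT
  TFTTT
  TTTTT
  TTTTT
Step 2: 5 trees catch fire, 3 burn out
  ..F.T
  ...FT
  F.FTT
  TFTTT
  TTTTT
Step 3: 5 trees catch fire, 5 burn out
  ....T
  ....F
  ...FT
  F.FTT
  TFTTT
Step 4: 5 trees catch fire, 5 burn out
  ....F
  .....
  ....F
  ...FT
  F.FTT
Step 5: 2 trees catch fire, 5 burn out
  .....
  .....
  .....
  ....F
  ...FT
Step 6: 1 trees catch fire, 2 burn out
  .....
  .....
  .....
  .....
  ....F

.....
.....
.....
.....
....F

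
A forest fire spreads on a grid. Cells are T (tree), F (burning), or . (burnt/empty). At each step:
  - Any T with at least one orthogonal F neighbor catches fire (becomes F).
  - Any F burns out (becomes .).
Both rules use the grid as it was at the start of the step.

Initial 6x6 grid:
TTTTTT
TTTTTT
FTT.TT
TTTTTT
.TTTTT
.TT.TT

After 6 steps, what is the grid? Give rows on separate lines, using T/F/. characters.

Step 1: 3 trees catch fire, 1 burn out
  TTTTTT
  FTTTTT
  .FT.TT
  FTTTTT
  .TTTTT
  .TT.TT
Step 2: 4 trees catch fire, 3 burn out
  FTTTTT
  .FTTTT
  ..F.TT
  .FTTTT
  .TTTTT
  .TT.TT
Step 3: 4 trees catch fire, 4 burn out
  .FTTTT
  ..FTTT
  ....TT
  ..FTTT
  .FTTTT
  .TT.TT
Step 4: 5 trees catch fire, 4 burn out
  ..FTTT
  ...FTT
  ....TT
  ...FTT
  ..FTTT
  .FT.TT
Step 5: 5 trees catch fire, 5 burn out
  ...FTT
  ....FT
  ....TT
  ....FT
  ...FTT
  ..F.TT
Step 6: 5 trees catch fire, 5 burn out
  ....FT
  .....F
  ....FT
  .....F
  ....FT
  ....TT

....FT
.....F
....FT
.....F
....FT
....TT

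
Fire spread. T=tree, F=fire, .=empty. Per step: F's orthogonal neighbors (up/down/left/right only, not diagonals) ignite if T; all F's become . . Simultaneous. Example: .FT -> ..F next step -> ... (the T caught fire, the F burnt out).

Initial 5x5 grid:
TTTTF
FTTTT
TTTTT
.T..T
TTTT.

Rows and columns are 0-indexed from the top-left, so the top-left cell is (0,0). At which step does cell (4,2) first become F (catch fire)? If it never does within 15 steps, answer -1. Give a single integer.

Step 1: cell (4,2)='T' (+5 fires, +2 burnt)
Step 2: cell (4,2)='T' (+6 fires, +5 burnt)
Step 3: cell (4,2)='T' (+4 fires, +6 burnt)
Step 4: cell (4,2)='T' (+1 fires, +4 burnt)
Step 5: cell (4,2)='F' (+2 fires, +1 burnt)
  -> target ignites at step 5
Step 6: cell (4,2)='.' (+1 fires, +2 burnt)
Step 7: cell (4,2)='.' (+0 fires, +1 burnt)
  fire out at step 7

5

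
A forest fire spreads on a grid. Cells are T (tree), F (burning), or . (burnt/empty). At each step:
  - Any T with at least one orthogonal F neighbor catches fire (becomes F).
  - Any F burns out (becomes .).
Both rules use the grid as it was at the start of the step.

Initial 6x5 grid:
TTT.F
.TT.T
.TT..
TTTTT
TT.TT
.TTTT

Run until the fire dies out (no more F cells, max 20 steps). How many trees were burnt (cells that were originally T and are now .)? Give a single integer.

Step 1: +1 fires, +1 burnt (F count now 1)
Step 2: +0 fires, +1 burnt (F count now 0)
Fire out after step 2
Initially T: 21, now '.': 10
Total burnt (originally-T cells now '.'): 1

Answer: 1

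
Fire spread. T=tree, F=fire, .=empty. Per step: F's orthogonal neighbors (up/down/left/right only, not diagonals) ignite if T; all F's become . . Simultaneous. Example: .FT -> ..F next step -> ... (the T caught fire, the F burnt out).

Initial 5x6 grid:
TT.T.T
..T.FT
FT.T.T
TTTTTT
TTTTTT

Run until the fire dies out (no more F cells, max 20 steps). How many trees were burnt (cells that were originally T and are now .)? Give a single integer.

Step 1: +3 fires, +2 burnt (F count now 3)
Step 2: +4 fires, +3 burnt (F count now 4)
Step 3: +3 fires, +4 burnt (F count now 3)
Step 4: +4 fires, +3 burnt (F count now 4)
Step 5: +3 fires, +4 burnt (F count now 3)
Step 6: +0 fires, +3 burnt (F count now 0)
Fire out after step 6
Initially T: 21, now '.': 26
Total burnt (originally-T cells now '.'): 17

Answer: 17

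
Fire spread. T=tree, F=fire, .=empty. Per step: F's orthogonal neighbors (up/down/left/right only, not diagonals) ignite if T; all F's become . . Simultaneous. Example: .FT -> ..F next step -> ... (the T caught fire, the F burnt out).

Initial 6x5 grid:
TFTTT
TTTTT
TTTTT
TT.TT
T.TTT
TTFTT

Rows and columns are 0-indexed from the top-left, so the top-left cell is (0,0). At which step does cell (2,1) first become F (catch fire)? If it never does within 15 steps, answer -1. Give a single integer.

Step 1: cell (2,1)='T' (+6 fires, +2 burnt)
Step 2: cell (2,1)='F' (+7 fires, +6 burnt)
  -> target ignites at step 2
Step 3: cell (2,1)='.' (+8 fires, +7 burnt)
Step 4: cell (2,1)='.' (+4 fires, +8 burnt)
Step 5: cell (2,1)='.' (+1 fires, +4 burnt)
Step 6: cell (2,1)='.' (+0 fires, +1 burnt)
  fire out at step 6

2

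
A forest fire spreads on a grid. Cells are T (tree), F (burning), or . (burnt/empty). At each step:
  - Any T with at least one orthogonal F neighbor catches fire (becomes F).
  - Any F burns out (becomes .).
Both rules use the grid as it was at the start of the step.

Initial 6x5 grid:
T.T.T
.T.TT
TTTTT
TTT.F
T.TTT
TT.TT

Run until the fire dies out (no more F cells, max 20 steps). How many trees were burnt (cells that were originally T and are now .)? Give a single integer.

Answer: 20

Derivation:
Step 1: +2 fires, +1 burnt (F count now 2)
Step 2: +4 fires, +2 burnt (F count now 4)
Step 3: +5 fires, +4 burnt (F count now 5)
Step 4: +2 fires, +5 burnt (F count now 2)
Step 5: +3 fires, +2 burnt (F count now 3)
Step 6: +1 fires, +3 burnt (F count now 1)
Step 7: +1 fires, +1 burnt (F count now 1)
Step 8: +1 fires, +1 burnt (F count now 1)
Step 9: +1 fires, +1 burnt (F count now 1)
Step 10: +0 fires, +1 burnt (F count now 0)
Fire out after step 10
Initially T: 22, now '.': 28
Total burnt (originally-T cells now '.'): 20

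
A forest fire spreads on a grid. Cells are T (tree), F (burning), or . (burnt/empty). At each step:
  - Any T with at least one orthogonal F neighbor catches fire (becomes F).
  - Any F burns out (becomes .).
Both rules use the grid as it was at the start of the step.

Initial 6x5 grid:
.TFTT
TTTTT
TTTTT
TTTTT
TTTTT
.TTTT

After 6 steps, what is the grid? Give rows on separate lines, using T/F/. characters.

Step 1: 3 trees catch fire, 1 burn out
  .F.FT
  TTFTT
  TTTTT
  TTTTT
  TTTTT
  .TTTT
Step 2: 4 trees catch fire, 3 burn out
  ....F
  TF.FT
  TTFTT
  TTTTT
  TTTTT
  .TTTT
Step 3: 5 trees catch fire, 4 burn out
  .....
  F...F
  TF.FT
  TTFTT
  TTTTT
  .TTTT
Step 4: 5 trees catch fire, 5 burn out
  .....
  .....
  F...F
  TF.FT
  TTFTT
  .TTTT
Step 5: 5 trees catch fire, 5 burn out
  .....
  .....
  .....
  F...F
  TF.FT
  .TFTT
Step 6: 4 trees catch fire, 5 burn out
  .....
  .....
  .....
  .....
  F...F
  .F.FT

.....
.....
.....
.....
F...F
.F.FT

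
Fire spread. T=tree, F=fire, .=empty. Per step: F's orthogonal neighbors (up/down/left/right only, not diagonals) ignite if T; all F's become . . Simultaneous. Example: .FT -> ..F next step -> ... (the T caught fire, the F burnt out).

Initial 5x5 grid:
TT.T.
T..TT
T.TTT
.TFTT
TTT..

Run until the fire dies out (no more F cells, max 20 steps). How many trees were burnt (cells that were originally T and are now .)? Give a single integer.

Answer: 12

Derivation:
Step 1: +4 fires, +1 burnt (F count now 4)
Step 2: +3 fires, +4 burnt (F count now 3)
Step 3: +3 fires, +3 burnt (F count now 3)
Step 4: +2 fires, +3 burnt (F count now 2)
Step 5: +0 fires, +2 burnt (F count now 0)
Fire out after step 5
Initially T: 16, now '.': 21
Total burnt (originally-T cells now '.'): 12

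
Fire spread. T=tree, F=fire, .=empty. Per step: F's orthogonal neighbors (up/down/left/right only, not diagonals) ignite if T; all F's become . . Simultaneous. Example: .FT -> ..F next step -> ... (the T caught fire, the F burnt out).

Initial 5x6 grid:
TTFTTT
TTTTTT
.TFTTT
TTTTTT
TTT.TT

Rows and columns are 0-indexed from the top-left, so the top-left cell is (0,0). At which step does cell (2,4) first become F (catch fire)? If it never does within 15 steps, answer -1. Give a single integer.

Step 1: cell (2,4)='T' (+6 fires, +2 burnt)
Step 2: cell (2,4)='F' (+8 fires, +6 burnt)
  -> target ignites at step 2
Step 3: cell (2,4)='.' (+7 fires, +8 burnt)
Step 4: cell (2,4)='.' (+4 fires, +7 burnt)
Step 5: cell (2,4)='.' (+1 fires, +4 burnt)
Step 6: cell (2,4)='.' (+0 fires, +1 burnt)
  fire out at step 6

2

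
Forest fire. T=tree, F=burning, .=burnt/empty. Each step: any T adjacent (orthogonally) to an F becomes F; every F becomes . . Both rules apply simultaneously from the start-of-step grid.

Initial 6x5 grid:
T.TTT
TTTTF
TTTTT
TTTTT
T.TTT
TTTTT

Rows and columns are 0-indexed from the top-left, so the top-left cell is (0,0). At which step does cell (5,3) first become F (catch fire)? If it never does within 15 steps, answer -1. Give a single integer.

Step 1: cell (5,3)='T' (+3 fires, +1 burnt)
Step 2: cell (5,3)='T' (+4 fires, +3 burnt)
Step 3: cell (5,3)='T' (+5 fires, +4 burnt)
Step 4: cell (5,3)='T' (+5 fires, +5 burnt)
Step 5: cell (5,3)='F' (+5 fires, +5 burnt)
  -> target ignites at step 5
Step 6: cell (5,3)='.' (+2 fires, +5 burnt)
Step 7: cell (5,3)='.' (+2 fires, +2 burnt)
Step 8: cell (5,3)='.' (+1 fires, +2 burnt)
Step 9: cell (5,3)='.' (+0 fires, +1 burnt)
  fire out at step 9

5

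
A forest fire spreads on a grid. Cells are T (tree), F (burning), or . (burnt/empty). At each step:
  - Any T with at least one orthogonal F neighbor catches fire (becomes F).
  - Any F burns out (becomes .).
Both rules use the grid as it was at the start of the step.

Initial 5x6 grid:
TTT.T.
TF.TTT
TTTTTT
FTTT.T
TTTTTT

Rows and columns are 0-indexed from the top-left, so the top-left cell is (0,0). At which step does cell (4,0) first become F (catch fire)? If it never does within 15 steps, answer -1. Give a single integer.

Step 1: cell (4,0)='F' (+6 fires, +2 burnt)
  -> target ignites at step 1
Step 2: cell (4,0)='.' (+5 fires, +6 burnt)
Step 3: cell (4,0)='.' (+3 fires, +5 burnt)
Step 4: cell (4,0)='.' (+3 fires, +3 burnt)
Step 5: cell (4,0)='.' (+3 fires, +3 burnt)
Step 6: cell (4,0)='.' (+4 fires, +3 burnt)
Step 7: cell (4,0)='.' (+0 fires, +4 burnt)
  fire out at step 7

1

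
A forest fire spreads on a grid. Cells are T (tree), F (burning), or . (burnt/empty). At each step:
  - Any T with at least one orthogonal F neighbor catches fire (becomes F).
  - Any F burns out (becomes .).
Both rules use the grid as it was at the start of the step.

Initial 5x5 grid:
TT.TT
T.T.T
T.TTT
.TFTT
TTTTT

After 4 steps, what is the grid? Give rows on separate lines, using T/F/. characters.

Step 1: 4 trees catch fire, 1 burn out
  TT.TT
  T.T.T
  T.FTT
  .F.FT
  TTFTT
Step 2: 5 trees catch fire, 4 burn out
  TT.TT
  T.F.T
  T..FT
  ....F
  TF.FT
Step 3: 3 trees catch fire, 5 burn out
  TT.TT
  T...T
  T...F
  .....
  F...F
Step 4: 1 trees catch fire, 3 burn out
  TT.TT
  T...F
  T....
  .....
  .....

TT.TT
T...F
T....
.....
.....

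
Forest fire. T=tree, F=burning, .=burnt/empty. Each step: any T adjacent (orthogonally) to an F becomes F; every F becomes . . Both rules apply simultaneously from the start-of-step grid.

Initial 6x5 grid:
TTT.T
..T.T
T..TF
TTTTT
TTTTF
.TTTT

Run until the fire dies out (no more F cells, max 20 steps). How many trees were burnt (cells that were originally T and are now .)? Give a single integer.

Answer: 17

Derivation:
Step 1: +5 fires, +2 burnt (F count now 5)
Step 2: +4 fires, +5 burnt (F count now 4)
Step 3: +3 fires, +4 burnt (F count now 3)
Step 4: +3 fires, +3 burnt (F count now 3)
Step 5: +1 fires, +3 burnt (F count now 1)
Step 6: +1 fires, +1 burnt (F count now 1)
Step 7: +0 fires, +1 burnt (F count now 0)
Fire out after step 7
Initially T: 21, now '.': 26
Total burnt (originally-T cells now '.'): 17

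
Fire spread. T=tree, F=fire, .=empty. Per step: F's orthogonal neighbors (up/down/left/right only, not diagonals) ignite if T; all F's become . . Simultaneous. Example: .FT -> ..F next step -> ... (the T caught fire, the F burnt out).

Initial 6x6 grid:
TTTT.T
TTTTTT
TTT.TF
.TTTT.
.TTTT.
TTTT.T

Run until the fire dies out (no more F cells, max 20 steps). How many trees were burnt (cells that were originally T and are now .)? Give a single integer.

Answer: 27

Derivation:
Step 1: +2 fires, +1 burnt (F count now 2)
Step 2: +3 fires, +2 burnt (F count now 3)
Step 3: +3 fires, +3 burnt (F count now 3)
Step 4: +4 fires, +3 burnt (F count now 4)
Step 5: +6 fires, +4 burnt (F count now 6)
Step 6: +5 fires, +6 burnt (F count now 5)
Step 7: +3 fires, +5 burnt (F count now 3)
Step 8: +1 fires, +3 burnt (F count now 1)
Step 9: +0 fires, +1 burnt (F count now 0)
Fire out after step 9
Initially T: 28, now '.': 35
Total burnt (originally-T cells now '.'): 27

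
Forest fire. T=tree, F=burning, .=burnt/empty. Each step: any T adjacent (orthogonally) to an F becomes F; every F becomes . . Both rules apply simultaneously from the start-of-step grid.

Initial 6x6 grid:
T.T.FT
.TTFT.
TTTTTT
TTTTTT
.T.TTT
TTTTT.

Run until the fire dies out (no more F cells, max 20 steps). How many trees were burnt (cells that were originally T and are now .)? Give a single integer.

Step 1: +4 fires, +2 burnt (F count now 4)
Step 2: +5 fires, +4 burnt (F count now 5)
Step 3: +5 fires, +5 burnt (F count now 5)
Step 4: +5 fires, +5 burnt (F count now 5)
Step 5: +5 fires, +5 burnt (F count now 5)
Step 6: +1 fires, +5 burnt (F count now 1)
Step 7: +1 fires, +1 burnt (F count now 1)
Step 8: +0 fires, +1 burnt (F count now 0)
Fire out after step 8
Initially T: 27, now '.': 35
Total burnt (originally-T cells now '.'): 26

Answer: 26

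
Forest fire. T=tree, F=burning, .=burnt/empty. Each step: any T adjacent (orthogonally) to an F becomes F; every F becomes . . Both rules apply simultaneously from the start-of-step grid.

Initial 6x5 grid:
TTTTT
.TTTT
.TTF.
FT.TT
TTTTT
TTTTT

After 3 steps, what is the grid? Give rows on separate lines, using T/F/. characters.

Step 1: 5 trees catch fire, 2 burn out
  TTTTT
  .TTFT
  .TF..
  .F.FT
  FTTTT
  TTTTT
Step 2: 8 trees catch fire, 5 burn out
  TTTFT
  .TF.F
  .F...
  ....F
  .FTFT
  FTTTT
Step 3: 7 trees catch fire, 8 burn out
  TTF.F
  .F...
  .....
  .....
  ..F.F
  .FTFT

TTF.F
.F...
.....
.....
..F.F
.FTFT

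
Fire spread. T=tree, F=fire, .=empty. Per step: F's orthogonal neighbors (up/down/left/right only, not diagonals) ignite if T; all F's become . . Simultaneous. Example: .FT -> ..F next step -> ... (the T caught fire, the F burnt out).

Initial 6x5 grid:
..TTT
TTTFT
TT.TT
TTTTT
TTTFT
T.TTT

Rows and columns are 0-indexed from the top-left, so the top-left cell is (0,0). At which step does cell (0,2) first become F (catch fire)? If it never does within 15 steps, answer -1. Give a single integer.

Step 1: cell (0,2)='T' (+8 fires, +2 burnt)
Step 2: cell (0,2)='F' (+9 fires, +8 burnt)
  -> target ignites at step 2
Step 3: cell (0,2)='.' (+4 fires, +9 burnt)
Step 4: cell (0,2)='.' (+3 fires, +4 burnt)
Step 5: cell (0,2)='.' (+0 fires, +3 burnt)
  fire out at step 5

2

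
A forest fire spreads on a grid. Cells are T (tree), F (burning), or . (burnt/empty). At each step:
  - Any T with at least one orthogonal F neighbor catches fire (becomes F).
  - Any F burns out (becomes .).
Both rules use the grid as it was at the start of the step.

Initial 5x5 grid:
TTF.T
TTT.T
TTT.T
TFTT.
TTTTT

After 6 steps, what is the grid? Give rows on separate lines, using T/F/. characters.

Step 1: 6 trees catch fire, 2 burn out
  TF..T
  TTF.T
  TFT.T
  F.FT.
  TFTTT
Step 2: 7 trees catch fire, 6 burn out
  F...T
  TF..T
  F.F.T
  ...F.
  F.FTT
Step 3: 2 trees catch fire, 7 burn out
  ....T
  F...T
  ....T
  .....
  ...FT
Step 4: 1 trees catch fire, 2 burn out
  ....T
  ....T
  ....T
  .....
  ....F
Step 5: 0 trees catch fire, 1 burn out
  ....T
  ....T
  ....T
  .....
  .....
Step 6: 0 trees catch fire, 0 burn out
  ....T
  ....T
  ....T
  .....
  .....

....T
....T
....T
.....
.....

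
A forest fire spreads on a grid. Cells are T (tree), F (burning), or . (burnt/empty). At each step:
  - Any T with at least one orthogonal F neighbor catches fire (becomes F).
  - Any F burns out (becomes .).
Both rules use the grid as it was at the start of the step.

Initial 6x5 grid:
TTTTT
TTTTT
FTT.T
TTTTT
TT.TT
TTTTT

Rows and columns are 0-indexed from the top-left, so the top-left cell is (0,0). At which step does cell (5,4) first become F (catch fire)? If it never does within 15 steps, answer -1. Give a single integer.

Step 1: cell (5,4)='T' (+3 fires, +1 burnt)
Step 2: cell (5,4)='T' (+5 fires, +3 burnt)
Step 3: cell (5,4)='T' (+5 fires, +5 burnt)
Step 4: cell (5,4)='T' (+4 fires, +5 burnt)
Step 5: cell (5,4)='T' (+5 fires, +4 burnt)
Step 6: cell (5,4)='T' (+4 fires, +5 burnt)
Step 7: cell (5,4)='F' (+1 fires, +4 burnt)
  -> target ignites at step 7
Step 8: cell (5,4)='.' (+0 fires, +1 burnt)
  fire out at step 8

7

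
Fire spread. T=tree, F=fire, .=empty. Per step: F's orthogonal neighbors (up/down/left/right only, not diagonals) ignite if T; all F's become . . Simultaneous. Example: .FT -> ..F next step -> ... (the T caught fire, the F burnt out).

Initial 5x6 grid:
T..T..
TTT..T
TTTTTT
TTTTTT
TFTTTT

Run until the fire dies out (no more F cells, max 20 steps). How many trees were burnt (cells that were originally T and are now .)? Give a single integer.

Answer: 22

Derivation:
Step 1: +3 fires, +1 burnt (F count now 3)
Step 2: +4 fires, +3 burnt (F count now 4)
Step 3: +5 fires, +4 burnt (F count now 5)
Step 4: +5 fires, +5 burnt (F count now 5)
Step 5: +3 fires, +5 burnt (F count now 3)
Step 6: +1 fires, +3 burnt (F count now 1)
Step 7: +1 fires, +1 burnt (F count now 1)
Step 8: +0 fires, +1 burnt (F count now 0)
Fire out after step 8
Initially T: 23, now '.': 29
Total burnt (originally-T cells now '.'): 22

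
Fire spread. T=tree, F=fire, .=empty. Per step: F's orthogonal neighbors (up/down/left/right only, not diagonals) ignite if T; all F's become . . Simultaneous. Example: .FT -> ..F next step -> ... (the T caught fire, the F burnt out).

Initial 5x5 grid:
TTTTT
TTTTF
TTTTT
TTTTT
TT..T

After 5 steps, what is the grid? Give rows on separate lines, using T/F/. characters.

Step 1: 3 trees catch fire, 1 burn out
  TTTTF
  TTTF.
  TTTTF
  TTTTT
  TT..T
Step 2: 4 trees catch fire, 3 burn out
  TTTF.
  TTF..
  TTTF.
  TTTTF
  TT..T
Step 3: 5 trees catch fire, 4 burn out
  TTF..
  TF...
  TTF..
  TTTF.
  TT..F
Step 4: 4 trees catch fire, 5 burn out
  TF...
  F....
  TF...
  TTF..
  TT...
Step 5: 3 trees catch fire, 4 burn out
  F....
  .....
  F....
  TF...
  TT...

F....
.....
F....
TF...
TT...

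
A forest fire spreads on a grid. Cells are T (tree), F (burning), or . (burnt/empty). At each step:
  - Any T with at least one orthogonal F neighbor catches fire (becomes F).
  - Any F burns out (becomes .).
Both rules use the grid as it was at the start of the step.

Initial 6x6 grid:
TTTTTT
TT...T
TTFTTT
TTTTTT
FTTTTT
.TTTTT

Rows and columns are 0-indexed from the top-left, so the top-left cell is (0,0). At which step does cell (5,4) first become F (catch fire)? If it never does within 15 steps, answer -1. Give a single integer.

Step 1: cell (5,4)='T' (+5 fires, +2 burnt)
Step 2: cell (5,4)='T' (+7 fires, +5 burnt)
Step 3: cell (5,4)='T' (+6 fires, +7 burnt)
Step 4: cell (5,4)='T' (+6 fires, +6 burnt)
Step 5: cell (5,4)='F' (+4 fires, +6 burnt)
  -> target ignites at step 5
Step 6: cell (5,4)='.' (+2 fires, +4 burnt)
Step 7: cell (5,4)='.' (+0 fires, +2 burnt)
  fire out at step 7

5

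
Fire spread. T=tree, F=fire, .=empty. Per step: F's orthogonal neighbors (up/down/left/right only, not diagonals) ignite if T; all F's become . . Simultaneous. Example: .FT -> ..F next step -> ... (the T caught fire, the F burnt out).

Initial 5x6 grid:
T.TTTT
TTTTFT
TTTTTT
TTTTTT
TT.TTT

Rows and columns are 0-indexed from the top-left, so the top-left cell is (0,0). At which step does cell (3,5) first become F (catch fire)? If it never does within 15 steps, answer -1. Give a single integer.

Step 1: cell (3,5)='T' (+4 fires, +1 burnt)
Step 2: cell (3,5)='T' (+6 fires, +4 burnt)
Step 3: cell (3,5)='F' (+6 fires, +6 burnt)
  -> target ignites at step 3
Step 4: cell (3,5)='.' (+5 fires, +6 burnt)
Step 5: cell (3,5)='.' (+3 fires, +5 burnt)
Step 6: cell (3,5)='.' (+2 fires, +3 burnt)
Step 7: cell (3,5)='.' (+1 fires, +2 burnt)
Step 8: cell (3,5)='.' (+0 fires, +1 burnt)
  fire out at step 8

3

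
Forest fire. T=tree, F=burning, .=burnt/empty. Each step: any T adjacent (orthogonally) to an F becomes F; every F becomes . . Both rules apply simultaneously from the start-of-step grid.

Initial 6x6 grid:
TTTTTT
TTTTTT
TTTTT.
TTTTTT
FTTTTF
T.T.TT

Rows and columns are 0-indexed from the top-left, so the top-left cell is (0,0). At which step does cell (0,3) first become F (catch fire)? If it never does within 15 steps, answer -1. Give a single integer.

Step 1: cell (0,3)='T' (+6 fires, +2 burnt)
Step 2: cell (0,3)='T' (+6 fires, +6 burnt)
Step 3: cell (0,3)='T' (+6 fires, +6 burnt)
Step 4: cell (0,3)='T' (+5 fires, +6 burnt)
Step 5: cell (0,3)='T' (+5 fires, +5 burnt)
Step 6: cell (0,3)='F' (+3 fires, +5 burnt)
  -> target ignites at step 6
Step 7: cell (0,3)='.' (+0 fires, +3 burnt)
  fire out at step 7

6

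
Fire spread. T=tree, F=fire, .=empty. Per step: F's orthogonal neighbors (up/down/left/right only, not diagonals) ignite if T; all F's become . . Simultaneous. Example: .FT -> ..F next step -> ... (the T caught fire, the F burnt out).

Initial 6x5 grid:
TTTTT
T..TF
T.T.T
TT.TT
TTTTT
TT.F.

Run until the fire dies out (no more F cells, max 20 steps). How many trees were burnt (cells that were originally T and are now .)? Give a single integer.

Step 1: +4 fires, +2 burnt (F count now 4)
Step 2: +5 fires, +4 burnt (F count now 5)
Step 3: +2 fires, +5 burnt (F count now 2)
Step 4: +4 fires, +2 burnt (F count now 4)
Step 5: +3 fires, +4 burnt (F count now 3)
Step 6: +2 fires, +3 burnt (F count now 2)
Step 7: +0 fires, +2 burnt (F count now 0)
Fire out after step 7
Initially T: 21, now '.': 29
Total burnt (originally-T cells now '.'): 20

Answer: 20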